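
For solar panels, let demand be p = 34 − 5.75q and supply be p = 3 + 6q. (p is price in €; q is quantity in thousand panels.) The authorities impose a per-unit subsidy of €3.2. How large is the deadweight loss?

€0.44 thousand

Competitive equilibrium: 34 − 5.75q = 3 + 6q → q* = 2.6383, p* = 18.8298.
The subsidy lowers effective supply by 3.2: p = 6q − 0.2.
New quantity: 34 − 5.75q = 6q − 0.2 → q' = 2.9106.
Overproduction Δq = 2.9106 − 2.6383 = 0.2723; wedge = subsidy = 3.2.
The triangle = ½ × 0.2723 × 3.2 = €0.44 thousand.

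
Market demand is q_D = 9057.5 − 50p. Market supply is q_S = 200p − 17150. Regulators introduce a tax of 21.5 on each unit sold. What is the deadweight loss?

9245

In inverse form: demand p = 181.15 − 0.02q, supply p = 85.75 + 0.005q.
Competitive equilibrium: 181.15 − 0.02q = 85.75 + 0.005q → q* = 3816, p* = 104.83.
With the tax, the buyer price exceeds the seller price by 21.5: (181.15 − 0.02q) − (85.75 + 0.005q) = 21.5 → q' = 2956.
Δq = 3816 − 2956 = 860; the wedge equals the tax, 21.5.
The triangle = ½ × 860 × 21.5 = 9245.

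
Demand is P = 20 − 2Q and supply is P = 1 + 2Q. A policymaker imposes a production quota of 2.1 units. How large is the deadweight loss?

14.045

Competitive equilibrium: 20 − 2Q = 1 + 2Q → Q* = 4.75, P* = 10.5.
At Q = 2.1: demand price = 20 − 2·2.1 = 15.8; supply price = 1 + 2·2.1 = 5.2.
ΔQ = 4.75 − 2.1 = 2.65; wedge = 15.8 − 5.2 = 10.6.
DWL = ½ × 2.65 × 10.6 = 14.045.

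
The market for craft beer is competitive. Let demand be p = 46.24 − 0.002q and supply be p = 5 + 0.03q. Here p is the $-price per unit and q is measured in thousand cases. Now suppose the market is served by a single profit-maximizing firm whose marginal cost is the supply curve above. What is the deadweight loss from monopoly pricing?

Competitive equilibrium: 46.24 − 0.002q = 5 + 0.03q → q* = 1288.75, p* = 43.6625.
Marginal revenue: MR = 46.24 − 0.004q. Set MR = MC: 46.24 − 0.004q = 5 + 0.03q → q_m = 1212.9412.
Price p_m = 46.24 − 0.002·1212.9412 = 43.8141; MC(q_m) = 5 + 0.03·1212.9412 = 41.3882.
Competitive q* = 1288.75, so Δq = 75.8088; wedge = 43.8141 − 41.3882 = 2.4259.
DWL = ½ × 75.8088 × 2.4259 = $91.95 thousand.

$91.95 thousand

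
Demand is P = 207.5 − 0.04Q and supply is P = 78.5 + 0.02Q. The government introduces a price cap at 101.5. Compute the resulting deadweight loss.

30000

Competitive equilibrium: 207.5 − 0.04Q = 78.5 + 0.02Q → Q* = 2150, P* = 121.5.
At the ceiling P = 101.5, quantity supplied = (101.5 − 78.5)/0.02 = 1150.
Willingness to pay at Q' = 1150: 207.5 − 0.04·1150 = 161.5.
ΔQ = 2150 − 1150 = 1000; wedge = 161.5 − 101.5 = 60.
DWL = ½ × 1000 × 60 = 30000.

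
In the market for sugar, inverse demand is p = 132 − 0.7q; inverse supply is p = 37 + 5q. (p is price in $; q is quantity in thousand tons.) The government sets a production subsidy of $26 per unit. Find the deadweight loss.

$59.30 thousand

Competitive equilibrium: 132 − 0.7q = 37 + 5q → q* = 16.6667, p* = 120.3333.
The subsidy lowers effective supply by 26: p = 11 + 5q.
New quantity: 132 − 0.7q = 11 + 5q → q' = 21.2281.
Overproduction Δq = 21.2281 − 16.6667 = 4.5614; wedge = subsidy = 26.
Deadweight loss = ½ × 4.5614 × 26 = $59.30 thousand.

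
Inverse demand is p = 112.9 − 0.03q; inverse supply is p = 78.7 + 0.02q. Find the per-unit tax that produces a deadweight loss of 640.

Competitive equilibrium: 112.9 − 0.03q = 78.7 + 0.02q → q* = 684, p* = 92.38.
A tax t gives Δq = t/0.05 and wedge t, so DWL = t²/0.1.
t²/0.1 = 640 → t² = 64 → t = 8.

8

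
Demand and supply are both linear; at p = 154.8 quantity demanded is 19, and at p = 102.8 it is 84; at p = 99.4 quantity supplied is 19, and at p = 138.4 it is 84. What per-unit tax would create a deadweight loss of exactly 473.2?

36.4

Demand slope = (102.8 − 154.8)/(84 − 19) = −0.8, so p = 170 − 0.8q.
Supply slope = (138.4 − 99.4)/(84 − 19) = 0.6, so p = 88 + 0.6q.
Competitive equilibrium: 170 − 0.8q = 88 + 0.6q → q* = 58.5714, p* = 123.1429.
A tax t gives Δq = t/1.4 and wedge t, so DWL = t²/2.8.
t²/2.8 = 473.2 → t² = 1324.96 → t = 36.4.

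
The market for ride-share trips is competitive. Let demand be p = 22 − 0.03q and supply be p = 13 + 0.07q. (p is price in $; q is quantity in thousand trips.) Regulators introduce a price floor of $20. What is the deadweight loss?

Competitive equilibrium: 22 − 0.03q = 13 + 0.07q → q* = 90, p* = 19.3.
At the floor p = 20, quantity demanded = (22 − 20)/0.03 = 66.6667.
Sellers' marginal cost at q' = 66.6667: 13 + 0.07·66.6667 = 17.6667.
Δq = 90 − 66.6667 = 23.3333; wedge = 20 − 17.6667 = 2.3333.
DWL = ½ × 23.3333 × 2.3333 = $27.22 thousand.

$27.22 thousand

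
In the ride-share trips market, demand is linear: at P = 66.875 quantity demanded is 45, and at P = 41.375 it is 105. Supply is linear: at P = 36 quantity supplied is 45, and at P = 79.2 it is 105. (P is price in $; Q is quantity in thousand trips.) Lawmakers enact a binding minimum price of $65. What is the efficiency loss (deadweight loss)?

$291.20 thousand

Demand slope = (41.375 − 66.875)/(105 − 45) = −0.425, so P = 86 − 0.425Q.
Supply slope = (79.2 − 36)/(105 − 45) = 0.72, so P = 3.6 + 0.72Q.
Competitive equilibrium: 86 − 0.425Q = 3.6 + 0.72Q → Q* = 71.9651, P* = 55.4148.
At the floor P = 65, quantity demanded = (86 − 65)/0.425 = 49.4118.
Sellers' marginal cost at Q' = 49.4118: 3.6 + 0.72·49.4118 = 39.1765.
ΔQ = 71.9651 − 49.4118 = 22.5533; wedge = 65 − 39.1765 = 25.8235.
The triangle = ½ × 22.5533 × 25.8235 = $291.20 thousand.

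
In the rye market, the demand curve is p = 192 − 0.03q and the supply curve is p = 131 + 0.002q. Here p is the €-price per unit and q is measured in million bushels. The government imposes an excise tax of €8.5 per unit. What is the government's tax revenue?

€13945.31 million

Competitive equilibrium: 192 − 0.03q = 131 + 0.002q → q* = 1906.25, p* = 134.8125.
With the tax, the buyer price exceeds the seller price by 8.5: (192 − 0.03q) − (131 + 0.002q) = 8.5 → q' = 1640.625.
Tax revenue = 8.5 × 1640.625 = €13945.31 million.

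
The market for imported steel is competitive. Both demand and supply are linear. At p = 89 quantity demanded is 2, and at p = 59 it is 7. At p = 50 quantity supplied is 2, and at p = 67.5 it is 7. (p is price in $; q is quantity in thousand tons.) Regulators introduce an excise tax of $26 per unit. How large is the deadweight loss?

Demand slope = (59 − 89)/(7 − 2) = −6, so p = 101 − 6q.
Supply slope = (67.5 − 50)/(7 − 2) = 3.5, so p = 43 + 3.5q.
Competitive equilibrium: 101 − 6q = 43 + 3.5q → q* = 6.1053, p* = 64.3684.
With the tax, the buyer price exceeds the seller price by 26: (101 − 6q) − (43 + 3.5q) = 26 → q' = 3.3684.
Δq = 6.1053 − 3.3684 = 2.7369; the wedge equals the tax, 26.
The triangle = ½ × 2.7369 × 26 = $35.58 thousand.

$35.58 thousand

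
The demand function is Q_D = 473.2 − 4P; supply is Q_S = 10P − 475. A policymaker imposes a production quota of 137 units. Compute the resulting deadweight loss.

745.89

In inverse form: demand P = 118.3 − 0.25Q, supply P = 47.5 + 0.1Q.
Competitive equilibrium: 118.3 − 0.25Q = 47.5 + 0.1Q → Q* = 202.2857, P* = 67.7286.
At Q = 137: demand price = 118.3 − 0.25·137 = 84.05; supply price = 47.5 + 0.1·137 = 61.2.
ΔQ = 202.2857 − 137 = 65.2857; wedge = 84.05 − 61.2 = 22.85.
The triangle = ½ × 65.2857 × 22.85 = 745.89.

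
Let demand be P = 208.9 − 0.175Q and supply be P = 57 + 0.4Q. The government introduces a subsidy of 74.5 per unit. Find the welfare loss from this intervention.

Competitive equilibrium: 208.9 − 0.175Q = 57 + 0.4Q → Q* = 264.1739, P* = 162.6696.
The subsidy lowers effective supply by 74.5: P = 0.4Q − 17.5.
New quantity: 208.9 − 0.175Q = 0.4Q − 17.5 → Q' = 393.7391.
Overproduction ΔQ = 393.7391 − 264.1739 = 129.5652; wedge = subsidy = 74.5.
DWL = ½ × 129.5652 × 74.5 = 4826.30.

4826.30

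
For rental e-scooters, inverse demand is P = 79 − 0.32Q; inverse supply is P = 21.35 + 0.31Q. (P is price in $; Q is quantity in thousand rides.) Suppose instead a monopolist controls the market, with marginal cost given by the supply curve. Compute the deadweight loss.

Competitive equilibrium: 79 − 0.32Q = 21.35 + 0.31Q → Q* = 91.5079, P* = 49.7175.
Marginal revenue: MR = 79 − 0.64Q. Set MR = MC: 79 − 0.64Q = 21.35 + 0.31Q → Q_m = 60.6842.
Price P_m = 79 − 0.32·60.6842 = 59.5811; MC(Q_m) = 21.35 + 0.31·60.6842 = 40.1621.
Competitive Q* = 91.5079, so ΔQ = 30.8237; wedge = 59.5811 − 40.1621 = 19.419.
Welfare loss = ½ × 30.8237 × 19.419 = $299.28 thousand.

$299.28 thousand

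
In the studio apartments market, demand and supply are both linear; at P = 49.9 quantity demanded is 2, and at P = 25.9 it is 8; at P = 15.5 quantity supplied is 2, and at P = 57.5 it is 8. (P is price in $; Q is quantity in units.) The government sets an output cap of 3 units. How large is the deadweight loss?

Demand slope = (25.9 − 49.9)/(8 − 2) = −4, so P = 57.9 − 4Q.
Supply slope = (57.5 − 15.5)/(8 − 2) = 7, so P = 1.5 + 7Q.
Competitive equilibrium: 57.9 − 4Q = 1.5 + 7Q → Q* = 5.1273, P* = 37.3909.
At Q = 3: demand price = 57.9 − 4·3 = 45.9; supply price = 1.5 + 7·3 = 22.5.
ΔQ = 5.1273 − 3 = 2.1273; wedge = 45.9 − 22.5 = 23.4.
Deadweight loss = ½ × 2.1273 × 23.4 = $24.89.

$24.89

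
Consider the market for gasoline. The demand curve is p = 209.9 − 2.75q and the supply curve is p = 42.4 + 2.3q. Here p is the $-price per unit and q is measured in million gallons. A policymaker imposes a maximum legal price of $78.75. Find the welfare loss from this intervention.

$761.31 million

Competitive equilibrium: 209.9 − 2.75q = 42.4 + 2.3q → q* = 33.1683, p* = 118.6871.
At the ceiling p = 78.75, quantity supplied = (78.75 − 42.4)/2.3 = 15.8043.
Willingness to pay at q' = 15.8043: 209.9 − 2.75·15.8043 = 166.4382.
Δq = 33.1683 − 15.8043 = 17.364; wedge = 166.4382 − 78.75 = 87.6882.
Deadweight loss = ½ × 17.364 × 87.6882 = $761.31 million.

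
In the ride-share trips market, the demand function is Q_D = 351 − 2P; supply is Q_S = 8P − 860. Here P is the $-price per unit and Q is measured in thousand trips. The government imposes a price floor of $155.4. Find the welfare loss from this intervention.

In inverse form: demand P = 175.5 − 0.5Q, supply P = 107.5 + 0.125Q.
Competitive equilibrium: 175.5 − 0.5Q = 107.5 + 0.125Q → Q* = 108.8, P* = 121.1.
At the floor P = 155.4, quantity demanded = (175.5 − 155.4)/0.5 = 40.2.
Sellers' marginal cost at Q' = 40.2: 107.5 + 0.125·40.2 = 112.525.
ΔQ = 108.8 − 40.2 = 68.6; wedge = 155.4 − 112.525 = 42.875.
Deadweight loss = ½ × 68.6 × 42.875 = $1470.61 thousand.

$1470.61 thousand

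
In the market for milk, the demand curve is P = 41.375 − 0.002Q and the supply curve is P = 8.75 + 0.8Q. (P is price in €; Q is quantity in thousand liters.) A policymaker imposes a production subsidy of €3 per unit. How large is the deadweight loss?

Competitive equilibrium: 41.375 − 0.002Q = 8.75 + 0.8Q → Q* = 40.6796, P* = 41.2936.
The subsidy lowers effective supply by 3: P = 5.75 + 0.8Q.
New quantity: 41.375 − 0.002Q = 5.75 + 0.8Q → Q' = 44.4202.
Overproduction ΔQ = 44.4202 − 40.6796 = 3.7406; wedge = subsidy = 3.
The triangle = ½ × 3.7406 × 3 = €5.61 thousand.

€5.61 thousand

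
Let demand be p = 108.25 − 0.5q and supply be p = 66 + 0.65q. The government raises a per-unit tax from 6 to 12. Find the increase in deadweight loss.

Competitive equilibrium: 108.25 − 0.5q = 66 + 0.65q → q* = 36.7391, p* = 89.8804.
For a per-unit tax t: Δq = t/1.15, so DWL = ½·t·(t/1.15) = t²/2.3.
At t = 6: DWL = 15.652. At t = 12: DWL = 62.609.
Increase = 62.609 − 15.652 = 46.96.

46.96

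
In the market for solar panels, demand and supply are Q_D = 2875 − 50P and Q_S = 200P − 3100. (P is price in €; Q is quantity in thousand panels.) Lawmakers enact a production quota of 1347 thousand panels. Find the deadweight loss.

€1386.11 thousand

In inverse form: demand P = 57.5 − 0.02Q, supply P = 15.5 + 0.005Q.
Competitive equilibrium: 57.5 − 0.02Q = 15.5 + 0.005Q → Q* = 1680, P* = 23.9.
At Q = 1347: demand price = 57.5 − 0.02·1347 = 30.56; supply price = 15.5 + 0.005·1347 = 22.235.
ΔQ = 1680 − 1347 = 333; wedge = 30.56 − 22.235 = 8.325.
Deadweight loss = ½ × 333 × 8.325 = €1386.11 thousand.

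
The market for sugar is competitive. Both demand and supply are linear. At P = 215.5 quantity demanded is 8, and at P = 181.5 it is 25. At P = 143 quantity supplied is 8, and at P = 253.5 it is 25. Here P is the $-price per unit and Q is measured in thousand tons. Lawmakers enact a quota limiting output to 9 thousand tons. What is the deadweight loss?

Demand slope = (181.5 − 215.5)/(25 − 8) = −2, so P = 231.5 − 2Q.
Supply slope = (253.5 − 143)/(25 − 8) = 6.5, so P = 91 + 6.5Q.
Competitive equilibrium: 231.5 − 2Q = 91 + 6.5Q → Q* = 16.5294, P* = 198.4412.
At Q = 9: demand price = 231.5 − 2·9 = 213.5; supply price = 91 + 6.5·9 = 149.5.
ΔQ = 16.5294 − 9 = 7.5294; wedge = 213.5 − 149.5 = 64.
Deadweight loss = ½ × 7.5294 × 64 = $240.94 thousand.

$240.94 thousand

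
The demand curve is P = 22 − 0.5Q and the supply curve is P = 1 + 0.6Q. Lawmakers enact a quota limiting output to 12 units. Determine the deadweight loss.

27.65

Competitive equilibrium: 22 − 0.5Q = 1 + 0.6Q → Q* = 19.0909, P* = 12.4545.
At Q = 12: demand price = 22 − 0.5·12 = 16; supply price = 1 + 0.6·12 = 8.2.
ΔQ = 19.0909 − 12 = 7.0909; wedge = 16 − 8.2 = 7.8.
DWL = ½ × 7.0909 × 7.8 = 27.65.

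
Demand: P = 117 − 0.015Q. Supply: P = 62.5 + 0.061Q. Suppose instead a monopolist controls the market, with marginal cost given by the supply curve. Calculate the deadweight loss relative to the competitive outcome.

Competitive equilibrium: 117 − 0.015Q = 62.5 + 0.061Q → Q* = 717.1053, P* = 106.2434.
Marginal revenue: MR = 117 − 0.03Q. Set MR = MC: 117 − 0.03Q = 62.5 + 0.061Q → Q_m = 598.9011.
Price P_m = 117 − 0.015·598.9011 = 108.0165; MC(Q_m) = 62.5 + 0.061·598.9011 = 99.033.
Competitive Q* = 717.1053, so ΔQ = 118.2042; wedge = 108.0165 − 99.033 = 8.9835.
DWL = ½ × 118.2042 × 8.9835 = 530.94.

530.94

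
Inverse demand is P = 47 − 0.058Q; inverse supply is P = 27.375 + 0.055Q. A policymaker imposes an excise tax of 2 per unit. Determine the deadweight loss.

17.70

Competitive equilibrium: 47 − 0.058Q = 27.375 + 0.055Q → Q* = 173.6726, P* = 36.927.
With the tax, the buyer price exceeds the seller price by 2: (47 − 0.058Q) − (27.375 + 0.055Q) = 2 → Q' = 155.9735.
ΔQ = 173.6726 − 155.9735 = 17.6991; the wedge equals the tax, 2.
Welfare loss = ½ × 17.6991 × 2 = 17.70.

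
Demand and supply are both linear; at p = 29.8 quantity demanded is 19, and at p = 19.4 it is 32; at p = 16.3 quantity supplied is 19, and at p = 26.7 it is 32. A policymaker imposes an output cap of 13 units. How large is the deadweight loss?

166.75

Demand slope = (19.4 − 29.8)/(32 − 19) = −0.8, so p = 45 − 0.8q.
Supply slope = (26.7 − 16.3)/(32 − 19) = 0.8, so p = 1.1 + 0.8q.
Competitive equilibrium: 45 − 0.8q = 1.1 + 0.8q → q* = 27.4375, p* = 23.05.
At q = 13: demand price = 45 − 0.8·13 = 34.6; supply price = 1.1 + 0.8·13 = 11.5.
Δq = 27.4375 − 13 = 14.4375; wedge = 34.6 − 11.5 = 23.1.
The triangle = ½ × 14.4375 × 23.1 = 166.75.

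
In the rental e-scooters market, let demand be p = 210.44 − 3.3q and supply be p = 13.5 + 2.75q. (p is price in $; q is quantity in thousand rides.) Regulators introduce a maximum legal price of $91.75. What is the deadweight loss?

$50.79 thousand

Competitive equilibrium: 210.44 − 3.3q = 13.5 + 2.75q → q* = 32.5521, p* = 103.0182.
At the ceiling p = 91.75, quantity supplied = (91.75 − 13.5)/2.75 = 28.4545.
Willingness to pay at q' = 28.4545: 210.44 − 3.3·28.4545 = 116.5402.
Δq = 32.5521 − 28.4545 = 4.0976; wedge = 116.5402 − 91.75 = 24.7902.
DWL = ½ × 4.0976 × 24.7902 = $50.79 thousand.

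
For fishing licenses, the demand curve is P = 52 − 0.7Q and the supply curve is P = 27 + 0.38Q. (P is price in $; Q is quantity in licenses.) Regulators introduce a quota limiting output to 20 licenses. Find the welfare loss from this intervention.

$5.35

Competitive equilibrium: 52 − 0.7Q = 27 + 0.38Q → Q* = 23.1481, P* = 35.7963.
At Q = 20: demand price = 52 − 0.7·20 = 38; supply price = 27 + 0.38·20 = 34.6.
ΔQ = 23.1481 − 20 = 3.1481; wedge = 38 − 34.6 = 3.4.
Deadweight loss = ½ × 3.1481 × 3.4 = $5.35.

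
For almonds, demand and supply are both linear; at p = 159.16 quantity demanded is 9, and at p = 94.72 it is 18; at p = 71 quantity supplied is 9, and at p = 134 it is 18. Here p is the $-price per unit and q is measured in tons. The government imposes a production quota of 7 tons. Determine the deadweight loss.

$479.08

Demand slope = (94.72 − 159.16)/(18 − 9) = −7.16, so p = 223.6 − 7.16q.
Supply slope = (134 − 71)/(18 − 9) = 7, so p = 8 + 7q.
Competitive equilibrium: 223.6 − 7.16q = 8 + 7q → q* = 15.226, p* = 114.5819.
At q = 7: demand price = 223.6 − 7.16·7 = 173.48; supply price = 8 + 7·7 = 57.
Δq = 15.226 − 7 = 8.226; wedge = 173.48 − 57 = 116.48.
Deadweight loss = ½ × 8.226 × 116.48 = $479.08.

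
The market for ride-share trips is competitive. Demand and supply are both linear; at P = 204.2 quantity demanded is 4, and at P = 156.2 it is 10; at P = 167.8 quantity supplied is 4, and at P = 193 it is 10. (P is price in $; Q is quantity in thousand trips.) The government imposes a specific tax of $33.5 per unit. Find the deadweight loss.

Demand slope = (156.2 − 204.2)/(10 − 4) = −8, so P = 236.2 − 8Q.
Supply slope = (193 − 167.8)/(10 − 4) = 4.2, so P = 151 + 4.2Q.
Competitive equilibrium: 236.2 − 8Q = 151 + 4.2Q → Q* = 6.9836, P* = 180.3311.
With the tax, the buyer price exceeds the seller price by 33.5: (236.2 − 8Q) − (151 + 4.2Q) = 33.5 → Q' = 4.2377.
ΔQ = 6.9836 − 4.2377 = 2.7459; the wedge equals the tax, 33.5.
Welfare loss = ½ × 2.7459 × 33.5 = $45.99 thousand.

$45.99 thousand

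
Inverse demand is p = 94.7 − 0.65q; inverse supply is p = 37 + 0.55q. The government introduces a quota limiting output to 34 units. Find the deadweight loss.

119

Competitive equilibrium: 94.7 − 0.65q = 37 + 0.55q → q* = 48.0833, p* = 63.4458.
At q = 34: demand price = 94.7 − 0.65·34 = 72.6; supply price = 37 + 0.55·34 = 55.7.
Δq = 48.0833 − 34 = 14.0833; wedge = 72.6 − 55.7 = 16.9.
Deadweight loss = ½ × 14.0833 × 16.9 = 119.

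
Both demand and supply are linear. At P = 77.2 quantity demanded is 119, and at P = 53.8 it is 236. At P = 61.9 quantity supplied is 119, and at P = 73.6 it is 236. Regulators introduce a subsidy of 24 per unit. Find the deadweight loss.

Demand slope = (53.8 − 77.2)/(236 − 119) = −0.2, so P = 101 − 0.2Q.
Supply slope = (73.6 − 61.9)/(236 − 119) = 0.1, so P = 50 + 0.1Q.
Competitive equilibrium: 101 − 0.2Q = 50 + 0.1Q → Q* = 170, P* = 67.
The subsidy lowers effective supply by 24: P = 26 + 0.1Q.
New quantity: 101 − 0.2Q = 26 + 0.1Q → Q' = 250.
Overproduction ΔQ = 250 − 170 = 80; wedge = subsidy = 24.
DWL = ½ × 80 × 24 = 960.

960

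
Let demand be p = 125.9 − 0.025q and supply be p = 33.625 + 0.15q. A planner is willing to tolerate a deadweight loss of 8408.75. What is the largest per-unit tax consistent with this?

54.25

Competitive equilibrium: 125.9 − 0.025q = 33.625 + 0.15q → q* = 527.2857, p* = 112.7179.
A tax t gives Δq = t/0.175 and wedge t, so DWL = t²/0.35.
t²/0.35 = 8408.75 → t² = 2943.0625 → t = 54.25.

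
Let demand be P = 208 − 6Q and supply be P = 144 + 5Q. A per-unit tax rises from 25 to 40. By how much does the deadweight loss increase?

44.32

Competitive equilibrium: 208 − 6Q = 144 + 5Q → Q* = 5.8182, P* = 173.0909.
For a per-unit tax t: ΔQ = t/11, so DWL = ½·t·(t/11) = t²/22.
At t = 25: DWL = 28.409. At t = 40: DWL = 72.727.
Increase = 72.727 − 28.409 = 44.32.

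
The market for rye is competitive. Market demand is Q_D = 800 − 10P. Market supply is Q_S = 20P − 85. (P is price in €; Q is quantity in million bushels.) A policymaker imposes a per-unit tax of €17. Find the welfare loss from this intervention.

€963.33 million

In inverse form: demand P = 80 − 0.1Q, supply P = 4.25 + 0.05Q.
Competitive equilibrium: 80 − 0.1Q = 4.25 + 0.05Q → Q* = 505, P* = 29.5.
With the tax, the buyer price exceeds the seller price by 17: (80 − 0.1Q) − (4.25 + 0.05Q) = 17 → Q' = 391.6667.
ΔQ = 505 − 391.6667 = 113.3333; the wedge equals the tax, 17.
DWL = ½ × 113.3333 × 17 = €963.33 million.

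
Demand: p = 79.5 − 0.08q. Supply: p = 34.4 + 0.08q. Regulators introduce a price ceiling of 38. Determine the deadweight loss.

4488.78

Competitive equilibrium: 79.5 − 0.08q = 34.4 + 0.08q → q* = 281.875, p* = 56.95.
At the ceiling p = 38, quantity supplied = (38 − 34.4)/0.08 = 45.
Willingness to pay at q' = 45: 79.5 − 0.08·45 = 75.9.
Δq = 281.875 − 45 = 236.875; wedge = 75.9 − 38 = 37.9.
Welfare loss = ½ × 236.875 × 37.9 = 4488.78.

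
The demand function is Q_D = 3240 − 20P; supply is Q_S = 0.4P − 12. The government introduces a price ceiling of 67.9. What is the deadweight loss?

1708.38

In inverse form: demand P = 162 − 0.05Q, supply P = 30 + 2.5Q.
Competitive equilibrium: 162 − 0.05Q = 30 + 2.5Q → Q* = 51.7647, P* = 159.4118.
At the ceiling P = 67.9, quantity supplied = (67.9 − 30)/2.5 = 15.16.
Willingness to pay at Q' = 15.16: 162 − 0.05·15.16 = 161.242.
ΔQ = 51.7647 − 15.16 = 36.6047; wedge = 161.242 − 67.9 = 93.342.
The triangle = ½ × 36.6047 × 93.342 = 1708.38.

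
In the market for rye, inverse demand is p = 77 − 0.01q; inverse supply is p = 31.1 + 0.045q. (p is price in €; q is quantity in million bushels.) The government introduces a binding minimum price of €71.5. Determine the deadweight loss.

€2226.57 million

Competitive equilibrium: 77 − 0.01q = 31.1 + 0.045q → q* = 834.5455, p* = 68.6545.
At the floor p = 71.5, quantity demanded = (77 − 71.5)/0.01 = 550.
Sellers' marginal cost at q' = 550: 31.1 + 0.045·550 = 55.85.
Δq = 834.5455 − 550 = 284.5455; wedge = 71.5 − 55.85 = 15.65.
Welfare loss = ½ × 284.5455 × 15.65 = €2226.57 million.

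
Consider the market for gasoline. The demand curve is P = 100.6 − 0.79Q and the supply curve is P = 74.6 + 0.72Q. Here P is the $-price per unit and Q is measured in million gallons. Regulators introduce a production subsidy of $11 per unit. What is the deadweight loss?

$40.07 million

Competitive equilibrium: 100.6 − 0.79Q = 74.6 + 0.72Q → Q* = 17.2185, P* = 86.9974.
The subsidy lowers effective supply by 11: P = 63.6 + 0.72Q.
New quantity: 100.6 − 0.79Q = 63.6 + 0.72Q → Q' = 24.5033.
Overproduction ΔQ = 24.5033 − 17.2185 = 7.2848; wedge = subsidy = 11.
Deadweight loss = ½ × 7.2848 × 11 = $40.07 million.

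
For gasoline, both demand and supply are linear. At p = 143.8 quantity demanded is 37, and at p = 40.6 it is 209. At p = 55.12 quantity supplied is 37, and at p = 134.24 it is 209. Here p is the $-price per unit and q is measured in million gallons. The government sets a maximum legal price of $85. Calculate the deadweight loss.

$185.41 million

Demand slope = (40.6 − 143.8)/(209 − 37) = −0.6, so p = 166 − 0.6q.
Supply slope = (134.24 − 55.12)/(209 − 37) = 0.46, so p = 38.1 + 0.46q.
Competitive equilibrium: 166 − 0.6q = 38.1 + 0.46q → q* = 120.6604, p* = 93.6038.
At the ceiling p = 85, quantity supplied = (85 − 38.1)/0.46 = 101.9565.
Willingness to pay at q' = 101.9565: 166 − 0.6·101.9565 = 104.8261.
Δq = 120.6604 − 101.9565 = 18.7039; wedge = 104.8261 − 85 = 19.8261.
The triangle = ½ × 18.7039 × 19.8261 = $185.41 million.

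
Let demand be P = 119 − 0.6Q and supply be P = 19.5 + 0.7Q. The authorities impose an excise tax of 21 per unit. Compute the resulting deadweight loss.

169.62

Competitive equilibrium: 119 − 0.6Q = 19.5 + 0.7Q → Q* = 76.5385, P* = 73.0769.
With the tax, the buyer price exceeds the seller price by 21: (119 − 0.6Q) − (19.5 + 0.7Q) = 21 → Q' = 60.3846.
ΔQ = 76.5385 − 60.3846 = 16.1539; the wedge equals the tax, 21.
Welfare loss = ½ × 16.1539 × 21 = 169.62.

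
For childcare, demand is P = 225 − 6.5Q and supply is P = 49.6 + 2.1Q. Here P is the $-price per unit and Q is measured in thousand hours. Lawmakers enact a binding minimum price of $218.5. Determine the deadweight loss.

$1617.57 thousand

Competitive equilibrium: 225 − 6.5Q = 49.6 + 2.1Q → Q* = 20.3953, P* = 92.4302.
At the floor P = 218.5, quantity demanded = (225 − 218.5)/6.5 = 1.
Sellers' marginal cost at Q' = 1: 49.6 + 2.1·1 = 51.7.
ΔQ = 20.3953 − 1 = 19.3953; wedge = 218.5 − 51.7 = 166.8.
The triangle = ½ × 19.3953 × 166.8 = $1617.57 thousand.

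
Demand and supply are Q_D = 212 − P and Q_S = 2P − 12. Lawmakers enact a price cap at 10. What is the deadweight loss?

In inverse form: demand P = 212 − Q, supply P = 6 + 0.5Q.
Competitive equilibrium: 212 − Q = 6 + 0.5Q → Q* = 137.3333, P* = 74.6667.
At the ceiling P = 10, quantity supplied = (10 − 6)/0.5 = 8.
Willingness to pay at Q' = 8: 212 − 1·8 = 204.
ΔQ = 137.3333 − 8 = 129.3333; wedge = 204 − 10 = 194.
Welfare loss = ½ × 129.3333 × 194 = 12545.33.

12545.33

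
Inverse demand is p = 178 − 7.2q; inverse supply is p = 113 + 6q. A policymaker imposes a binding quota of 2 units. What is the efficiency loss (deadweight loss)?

Competitive equilibrium: 178 − 7.2q = 113 + 6q → q* = 4.9242, p* = 142.5455.
At q = 2: demand price = 178 − 7.2·2 = 163.6; supply price = 113 + 6·2 = 125.
Δq = 4.9242 − 2 = 2.9242; wedge = 163.6 − 125 = 38.6.
Welfare loss = ½ × 2.9242 × 38.6 = 56.44.

56.44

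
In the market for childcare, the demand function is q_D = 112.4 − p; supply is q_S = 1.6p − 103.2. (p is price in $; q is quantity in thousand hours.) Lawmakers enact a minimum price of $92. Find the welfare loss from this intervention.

In inverse form: demand p = 112.4 − q, supply p = 64.5 + 0.625q.
Competitive equilibrium: 112.4 − q = 64.5 + 0.625q → q* = 29.4769, p* = 82.9231.
At the floor p = 92, quantity demanded = (112.4 − 92)/1 = 20.4.
Sellers' marginal cost at q' = 20.4: 64.5 + 0.625·20.4 = 77.25.
Δq = 29.4769 − 20.4 = 9.0769; wedge = 92 − 77.25 = 14.75.
Welfare loss = ½ × 9.0769 × 14.75 = $66.94 thousand.

$66.94 thousand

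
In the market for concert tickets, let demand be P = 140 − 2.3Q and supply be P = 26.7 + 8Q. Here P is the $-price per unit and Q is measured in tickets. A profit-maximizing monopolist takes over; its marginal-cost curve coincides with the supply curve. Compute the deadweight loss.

$20.76

Competitive equilibrium: 140 − 2.3Q = 26.7 + 8Q → Q* = 11, P* = 114.7.
Marginal revenue: MR = 140 − 4.6Q. Set MR = MC: 140 − 4.6Q = 26.7 + 8Q → Q_m = 8.9921.
Price P_m = 140 − 2.3·8.9921 = 119.3182; MC(Q_m) = 26.7 + 8·8.9921 = 98.6368.
Competitive Q* = 11, so ΔQ = 2.0079; wedge = 119.3182 − 98.6368 = 20.6814.
Deadweight loss = ½ × 2.0079 × 20.6814 = $20.76.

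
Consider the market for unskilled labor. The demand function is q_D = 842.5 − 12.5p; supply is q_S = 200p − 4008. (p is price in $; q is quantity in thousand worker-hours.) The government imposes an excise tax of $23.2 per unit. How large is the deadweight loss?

In inverse form: demand p = 67.4 − 0.08q, supply p = 20.04 + 0.005q.
Competitive equilibrium: 67.4 − 0.08q = 20.04 + 0.005q → q* = 557.1765, p* = 22.8259.
With the tax, the buyer price exceeds the seller price by 23.2: (67.4 − 0.08q) − (20.04 + 0.005q) = 23.2 → q' = 284.2353.
Δq = 557.1765 − 284.2353 = 272.9412; the wedge equals the tax, 23.2.
Welfare loss = ½ × 272.9412 × 23.2 = $3166.12 thousand.

$3166.12 thousand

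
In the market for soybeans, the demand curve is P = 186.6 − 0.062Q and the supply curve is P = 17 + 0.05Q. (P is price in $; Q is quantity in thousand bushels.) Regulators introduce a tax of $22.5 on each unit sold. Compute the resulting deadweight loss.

$2260.04 thousand

Competitive equilibrium: 186.6 − 0.062Q = 17 + 0.05Q → Q* = 1514.2857, P* = 92.7143.
With the tax, the buyer price exceeds the seller price by 22.5: (186.6 − 0.062Q) − (17 + 0.05Q) = 22.5 → Q' = 1313.3929.
ΔQ = 1514.2857 − 1313.3929 = 200.8928; the wedge equals the tax, 22.5.
Deadweight loss = ½ × 200.8928 × 22.5 = $2260.04 thousand.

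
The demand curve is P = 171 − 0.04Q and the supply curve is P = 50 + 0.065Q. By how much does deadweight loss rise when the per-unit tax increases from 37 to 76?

Competitive equilibrium: 171 − 0.04Q = 50 + 0.065Q → Q* = 1152.381, P* = 124.9048.
For a per-unit tax t: ΔQ = t/0.105, so DWL = ½·t·(t/0.105) = t²/0.21.
At t = 37: DWL = 6519.048. At t = 76: DWL = 27504.762.
Increase = 27504.762 − 6519.048 = 20985.71.

20985.71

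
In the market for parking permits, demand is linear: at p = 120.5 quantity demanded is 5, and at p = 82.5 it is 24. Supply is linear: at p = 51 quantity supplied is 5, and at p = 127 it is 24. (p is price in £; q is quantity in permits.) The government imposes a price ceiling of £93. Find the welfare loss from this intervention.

Demand slope = (82.5 − 120.5)/(24 − 5) = −2, so p = 130.5 − 2q.
Supply slope = (127 − 51)/(24 − 5) = 4, so p = 31 + 4q.
Competitive equilibrium: 130.5 − 2q = 31 + 4q → q* = 16.5833, p* = 97.3333.
At the ceiling p = 93, quantity supplied = (93 − 31)/4 = 15.5.
Willingness to pay at q' = 15.5: 130.5 − 2·15.5 = 99.5.
Δq = 16.5833 − 15.5 = 1.0833; wedge = 99.5 − 93 = 6.5.
DWL = ½ × 1.0833 × 6.5 = £3.52.

£3.52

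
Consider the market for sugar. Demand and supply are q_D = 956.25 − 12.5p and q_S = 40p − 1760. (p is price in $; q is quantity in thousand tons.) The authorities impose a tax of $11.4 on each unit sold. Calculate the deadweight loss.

In inverse form: demand p = 76.5 − 0.08q, supply p = 44 + 0.025q.
Competitive equilibrium: 76.5 − 0.08q = 44 + 0.025q → q* = 309.5238, p* = 51.7381.
With the tax, the buyer price exceeds the seller price by 11.4: (76.5 − 0.08q) − (44 + 0.025q) = 11.4 → q' = 200.9524.
Δq = 309.5238 − 200.9524 = 108.5714; the wedge equals the tax, 11.4.
Welfare loss = ½ × 108.5714 × 11.4 = $618.86 thousand.

$618.86 thousand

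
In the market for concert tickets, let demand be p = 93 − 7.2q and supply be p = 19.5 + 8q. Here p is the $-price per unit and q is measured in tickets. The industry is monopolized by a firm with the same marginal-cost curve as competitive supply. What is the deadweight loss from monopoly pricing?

Competitive equilibrium: 93 − 7.2q = 19.5 + 8q → q* = 4.8355, p* = 58.1842.
Marginal revenue: MR = 93 − 14.4q. Set MR = MC: 93 − 14.4q = 19.5 + 8q → q_m = 3.2813.
Price p_m = 93 − 7.2·3.2813 = 69.3746; MC(q_m) = 19.5 + 8·3.2813 = 45.7504.
Competitive q* = 4.8355, so Δq = 1.5542; wedge = 69.3746 − 45.7504 = 23.6242.
The triangle = ½ × 1.5542 × 23.6242 = $18.36.

$18.36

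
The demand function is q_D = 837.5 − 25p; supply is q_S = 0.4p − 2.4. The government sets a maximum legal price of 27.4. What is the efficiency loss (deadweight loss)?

6.53

In inverse form: demand p = 33.5 − 0.04q, supply p = 6 + 2.5q.
Competitive equilibrium: 33.5 − 0.04q = 6 + 2.5q → q* = 10.8268, p* = 33.0669.
At the ceiling p = 27.4, quantity supplied = (27.4 − 6)/2.5 = 8.56.
Willingness to pay at q' = 8.56: 33.5 − 0.04·8.56 = 33.1576.
Δq = 10.8268 − 8.56 = 2.2668; wedge = 33.1576 − 27.4 = 5.7576.
Welfare loss = ½ × 2.2668 × 5.7576 = 6.53.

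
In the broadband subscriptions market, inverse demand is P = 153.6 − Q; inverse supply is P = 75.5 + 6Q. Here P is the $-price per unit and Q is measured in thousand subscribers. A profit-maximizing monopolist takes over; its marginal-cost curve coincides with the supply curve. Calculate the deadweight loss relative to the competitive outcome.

Competitive equilibrium: 153.6 − Q = 75.5 + 6Q → Q* = 11.1571, P* = 142.4429.
Marginal revenue: MR = 153.6 − 2Q. Set MR = MC: 153.6 − 2Q = 75.5 + 6Q → Q_m = 9.7625.
Price P_m = 153.6 − 1·9.7625 = 143.8375; MC(Q_m) = 75.5 + 6·9.7625 = 134.075.
Competitive Q* = 11.1571, so ΔQ = 1.3946; wedge = 143.8375 − 134.075 = 9.7625.
Welfare loss = ½ × 1.3946 × 9.7625 = $6.81 thousand.

$6.81 thousand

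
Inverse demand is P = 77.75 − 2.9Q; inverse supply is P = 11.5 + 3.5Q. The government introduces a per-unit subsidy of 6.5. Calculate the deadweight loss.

Competitive equilibrium: 77.75 − 2.9Q = 11.5 + 3.5Q → Q* = 10.3516, P* = 47.7305.
The subsidy lowers effective supply by 6.5: P = 5 + 3.5Q.
New quantity: 77.75 − 2.9Q = 5 + 3.5Q → Q' = 11.3672.
Overproduction ΔQ = 11.3672 − 10.3516 = 1.0156; wedge = subsidy = 6.5.
Deadweight loss = ½ × 1.0156 × 6.5 = 3.30.

3.30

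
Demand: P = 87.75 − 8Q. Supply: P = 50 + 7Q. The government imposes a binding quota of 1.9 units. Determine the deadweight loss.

2.85

Competitive equilibrium: 87.75 − 8Q = 50 + 7Q → Q* = 2.5167, P* = 67.6167.
At Q = 1.9: demand price = 87.75 − 8·1.9 = 72.55; supply price = 50 + 7·1.9 = 63.3.
ΔQ = 2.5167 − 1.9 = 0.6167; wedge = 72.55 − 63.3 = 9.25.
Deadweight loss = ½ × 0.6167 × 9.25 = 2.85.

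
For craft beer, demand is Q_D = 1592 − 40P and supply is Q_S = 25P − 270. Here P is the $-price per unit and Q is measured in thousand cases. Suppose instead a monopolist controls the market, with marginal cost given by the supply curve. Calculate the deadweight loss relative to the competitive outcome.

In inverse form: demand P = 39.8 − 0.025Q, supply P = 10.8 + 0.04Q.
Competitive equilibrium: 39.8 − 0.025Q = 10.8 + 0.04Q → Q* = 446.1538, P* = 28.6462.
Marginal revenue: MR = 39.8 − 0.05Q. Set MR = MC: 39.8 − 0.05Q = 10.8 + 0.04Q → Q_m = 322.2222.
Price P_m = 39.8 − 0.025·322.2222 = 31.7444; MC(Q_m) = 10.8 + 0.04·322.2222 = 23.6889.
Competitive Q* = 446.1538, so ΔQ = 123.9316; wedge = 31.7444 − 23.6889 = 8.0555.
Welfare loss = ½ × 123.9316 × 8.0555 = $499.17 thousand.

$499.17 thousand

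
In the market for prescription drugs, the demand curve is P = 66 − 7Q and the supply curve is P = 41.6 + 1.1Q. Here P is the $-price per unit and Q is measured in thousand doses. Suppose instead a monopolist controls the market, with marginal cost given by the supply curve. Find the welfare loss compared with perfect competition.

$7.90 thousand

Competitive equilibrium: 66 − 7Q = 41.6 + 1.1Q → Q* = 3.0123, P* = 44.9136.
Marginal revenue: MR = 66 − 14Q. Set MR = MC: 66 − 14Q = 41.6 + 1.1Q → Q_m = 1.6159.
Price P_m = 66 − 7·1.6159 = 54.6887; MC(Q_m) = 41.6 + 1.1·1.6159 = 43.3775.
Competitive Q* = 3.0123, so ΔQ = 1.3964; wedge = 54.6887 − 43.3775 = 11.3112.
The triangle = ½ × 1.3964 × 11.3112 = $7.90 thousand.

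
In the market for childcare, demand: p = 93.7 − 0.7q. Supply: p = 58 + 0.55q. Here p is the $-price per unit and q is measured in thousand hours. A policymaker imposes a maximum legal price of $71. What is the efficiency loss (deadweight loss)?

$15.15 thousand

Competitive equilibrium: 93.7 − 0.7q = 58 + 0.55q → q* = 28.56, p* = 73.708.
At the ceiling p = 71, quantity supplied = (71 − 58)/0.55 = 23.6364.
Willingness to pay at q' = 23.6364: 93.7 − 0.7·23.6364 = 77.1545.
Δq = 28.56 − 23.6364 = 4.9236; wedge = 77.1545 − 71 = 6.1545.
The triangle = ½ × 4.9236 × 6.1545 = $15.15 thousand.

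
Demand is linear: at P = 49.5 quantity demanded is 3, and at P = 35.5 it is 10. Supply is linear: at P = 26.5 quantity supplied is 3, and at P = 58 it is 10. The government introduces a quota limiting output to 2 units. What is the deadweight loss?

Demand slope = (35.5 − 49.5)/(10 − 3) = −2, so P = 55.5 − 2Q.
Supply slope = (58 − 26.5)/(10 − 3) = 4.5, so P = 13 + 4.5Q.
Competitive equilibrium: 55.5 − 2Q = 13 + 4.5Q → Q* = 6.5385, P* = 42.4231.
At Q = 2: demand price = 55.5 − 2·2 = 51.5; supply price = 13 + 4.5·2 = 22.
ΔQ = 6.5385 − 2 = 4.5385; wedge = 51.5 − 22 = 29.5.
The triangle = ½ × 4.5385 × 29.5 = 66.94.

66.94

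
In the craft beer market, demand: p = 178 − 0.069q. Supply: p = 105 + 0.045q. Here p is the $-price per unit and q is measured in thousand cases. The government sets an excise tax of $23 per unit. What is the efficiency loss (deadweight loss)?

$2320.18 thousand

Competitive equilibrium: 178 − 0.069q = 105 + 0.045q → q* = 640.3509, p* = 133.8158.
With the tax, the buyer price exceeds the seller price by 23: (178 − 0.069q) − (105 + 0.045q) = 23 → q' = 438.5965.
Δq = 640.3509 − 438.5965 = 201.7544; the wedge equals the tax, 23.
Deadweight loss = ½ × 201.7544 × 23 = $2320.18 thousand.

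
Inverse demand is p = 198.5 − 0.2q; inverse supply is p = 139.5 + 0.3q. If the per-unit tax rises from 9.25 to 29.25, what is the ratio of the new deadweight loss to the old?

Competitive equilibrium: 198.5 − 0.2q = 139.5 + 0.3q → q* = 118, p* = 174.9.
For a per-unit tax t: Δq = t/0.5, so DWL = ½·t·(t/0.5) = t²/1.
At t = 9.25: DWL = 85.5625. At t = 29.25: DWL = 855.5625.
Ratio = (29.25/9.25)² = 9.999.

9.999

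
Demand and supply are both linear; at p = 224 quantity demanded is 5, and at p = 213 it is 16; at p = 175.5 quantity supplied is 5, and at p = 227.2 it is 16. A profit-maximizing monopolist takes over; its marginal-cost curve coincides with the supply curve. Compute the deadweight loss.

Demand slope = (213 − 224)/(16 − 5) = −1, so p = 229 − q.
Supply slope = (227.2 − 175.5)/(16 − 5) = 4.7, so p = 152 + 4.7q.
Competitive equilibrium: 229 − q = 152 + 4.7q → q* = 13.5088, p* = 215.4912.
Marginal revenue: MR = 229 − 2q. Set MR = MC: 229 − 2q = 152 + 4.7q → q_m = 11.4925.
Price p_m = 229 − 1·11.4925 = 217.5075; MC(q_m) = 152 + 4.7·11.4925 = 206.0148.
Competitive q* = 13.5088, so Δq = 2.0163; wedge = 217.5075 − 206.0148 = 11.4927.
DWL = ½ × 2.0163 × 11.4927 = 11.59.

11.59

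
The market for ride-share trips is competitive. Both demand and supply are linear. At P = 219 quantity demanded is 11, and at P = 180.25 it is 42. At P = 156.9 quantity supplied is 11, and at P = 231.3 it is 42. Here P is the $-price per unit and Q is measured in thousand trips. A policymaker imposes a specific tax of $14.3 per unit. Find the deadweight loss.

Demand slope = (180.25 − 219)/(42 − 11) = −1.25, so P = 232.75 − 1.25Q.
Supply slope = (231.3 − 156.9)/(42 − 11) = 2.4, so P = 130.5 + 2.4Q.
Competitive equilibrium: 232.75 − 1.25Q = 130.5 + 2.4Q → Q* = 28.0137, P* = 197.7329.
With the tax, the buyer price exceeds the seller price by 14.3: (232.75 − 1.25Q) − (130.5 + 2.4Q) = 14.3 → Q' = 24.0959.
ΔQ = 28.0137 − 24.0959 = 3.9178; the wedge equals the tax, 14.3.
Welfare loss = ½ × 3.9178 × 14.3 = $28.01 thousand.

$28.01 thousand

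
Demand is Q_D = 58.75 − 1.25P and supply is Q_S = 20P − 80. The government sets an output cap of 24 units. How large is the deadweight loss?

In inverse form: demand P = 47 − 0.8Q, supply P = 4 + 0.05Q.
Competitive equilibrium: 47 − 0.8Q = 4 + 0.05Q → Q* = 50.5882, P* = 6.5294.
At Q = 24: demand price = 47 − 0.8·24 = 27.8; supply price = 4 + 0.05·24 = 5.2.
ΔQ = 50.5882 − 24 = 26.5882; wedge = 27.8 − 5.2 = 22.6.
The triangle = ½ × 26.5882 × 22.6 = 300.45.

300.45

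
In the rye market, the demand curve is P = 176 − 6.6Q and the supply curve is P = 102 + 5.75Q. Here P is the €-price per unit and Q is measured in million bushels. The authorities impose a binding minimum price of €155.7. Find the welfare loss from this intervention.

€52.51 million

Competitive equilibrium: 176 − 6.6Q = 102 + 5.75Q → Q* = 5.9919, P* = 136.4534.
At the floor P = 155.7, quantity demanded = (176 − 155.7)/6.6 = 3.0758.
Sellers' marginal cost at Q' = 3.0758: 102 + 5.75·3.0758 = 119.6859.
ΔQ = 5.9919 − 3.0758 = 2.9161; wedge = 155.7 − 119.6859 = 36.0141.
DWL = ½ × 2.9161 × 36.0141 = €52.51 million.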